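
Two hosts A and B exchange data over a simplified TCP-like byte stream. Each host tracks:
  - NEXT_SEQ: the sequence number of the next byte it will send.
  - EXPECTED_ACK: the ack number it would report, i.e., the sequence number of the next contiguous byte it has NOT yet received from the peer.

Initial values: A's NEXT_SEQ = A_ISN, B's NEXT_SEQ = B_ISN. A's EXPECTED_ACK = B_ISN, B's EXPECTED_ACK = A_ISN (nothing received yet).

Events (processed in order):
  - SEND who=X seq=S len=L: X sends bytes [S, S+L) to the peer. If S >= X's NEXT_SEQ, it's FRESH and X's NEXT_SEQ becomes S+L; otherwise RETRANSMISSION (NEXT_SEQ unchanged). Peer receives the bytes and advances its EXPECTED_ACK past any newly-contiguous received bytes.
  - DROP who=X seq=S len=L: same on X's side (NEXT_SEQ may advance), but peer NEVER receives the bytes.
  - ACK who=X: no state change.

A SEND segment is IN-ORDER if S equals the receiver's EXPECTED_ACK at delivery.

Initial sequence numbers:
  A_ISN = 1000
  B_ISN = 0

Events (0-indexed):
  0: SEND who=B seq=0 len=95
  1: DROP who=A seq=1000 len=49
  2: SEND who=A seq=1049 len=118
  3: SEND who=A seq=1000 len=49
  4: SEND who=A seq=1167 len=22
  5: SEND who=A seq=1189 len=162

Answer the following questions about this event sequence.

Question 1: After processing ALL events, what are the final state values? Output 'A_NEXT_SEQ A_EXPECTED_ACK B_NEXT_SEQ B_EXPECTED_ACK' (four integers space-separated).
Answer: 1351 95 95 1351

Derivation:
After event 0: A_seq=1000 A_ack=95 B_seq=95 B_ack=1000
After event 1: A_seq=1049 A_ack=95 B_seq=95 B_ack=1000
After event 2: A_seq=1167 A_ack=95 B_seq=95 B_ack=1000
After event 3: A_seq=1167 A_ack=95 B_seq=95 B_ack=1167
After event 4: A_seq=1189 A_ack=95 B_seq=95 B_ack=1189
After event 5: A_seq=1351 A_ack=95 B_seq=95 B_ack=1351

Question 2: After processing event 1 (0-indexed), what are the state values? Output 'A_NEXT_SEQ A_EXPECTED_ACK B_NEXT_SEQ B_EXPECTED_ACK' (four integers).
After event 0: A_seq=1000 A_ack=95 B_seq=95 B_ack=1000
After event 1: A_seq=1049 A_ack=95 B_seq=95 B_ack=1000

1049 95 95 1000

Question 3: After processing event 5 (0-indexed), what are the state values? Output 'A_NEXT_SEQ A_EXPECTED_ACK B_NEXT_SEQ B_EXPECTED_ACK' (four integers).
After event 0: A_seq=1000 A_ack=95 B_seq=95 B_ack=1000
After event 1: A_seq=1049 A_ack=95 B_seq=95 B_ack=1000
After event 2: A_seq=1167 A_ack=95 B_seq=95 B_ack=1000
After event 3: A_seq=1167 A_ack=95 B_seq=95 B_ack=1167
After event 4: A_seq=1189 A_ack=95 B_seq=95 B_ack=1189
After event 5: A_seq=1351 A_ack=95 B_seq=95 B_ack=1351

1351 95 95 1351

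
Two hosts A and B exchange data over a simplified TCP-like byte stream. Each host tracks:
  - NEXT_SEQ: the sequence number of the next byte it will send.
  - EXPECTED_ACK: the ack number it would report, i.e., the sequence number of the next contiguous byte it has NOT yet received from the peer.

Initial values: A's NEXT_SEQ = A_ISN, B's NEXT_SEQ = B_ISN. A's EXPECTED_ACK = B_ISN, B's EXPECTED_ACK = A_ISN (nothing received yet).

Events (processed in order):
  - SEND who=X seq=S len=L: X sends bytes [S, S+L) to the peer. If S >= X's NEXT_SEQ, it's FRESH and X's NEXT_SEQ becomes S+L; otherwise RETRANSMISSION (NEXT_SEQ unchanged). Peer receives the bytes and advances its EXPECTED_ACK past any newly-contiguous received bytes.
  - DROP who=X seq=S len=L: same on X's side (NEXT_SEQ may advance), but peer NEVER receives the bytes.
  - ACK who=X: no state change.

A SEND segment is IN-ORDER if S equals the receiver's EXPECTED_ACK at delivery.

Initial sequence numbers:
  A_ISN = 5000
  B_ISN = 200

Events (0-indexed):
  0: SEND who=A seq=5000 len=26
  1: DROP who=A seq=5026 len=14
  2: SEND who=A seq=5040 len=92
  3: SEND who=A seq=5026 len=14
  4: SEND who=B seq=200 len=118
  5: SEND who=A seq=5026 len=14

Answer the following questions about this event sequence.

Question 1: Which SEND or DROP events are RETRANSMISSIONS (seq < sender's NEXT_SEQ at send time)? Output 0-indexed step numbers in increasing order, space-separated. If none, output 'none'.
Step 0: SEND seq=5000 -> fresh
Step 1: DROP seq=5026 -> fresh
Step 2: SEND seq=5040 -> fresh
Step 3: SEND seq=5026 -> retransmit
Step 4: SEND seq=200 -> fresh
Step 5: SEND seq=5026 -> retransmit

Answer: 3 5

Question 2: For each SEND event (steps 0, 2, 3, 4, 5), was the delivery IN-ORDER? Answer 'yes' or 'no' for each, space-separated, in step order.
Answer: yes no yes yes no

Derivation:
Step 0: SEND seq=5000 -> in-order
Step 2: SEND seq=5040 -> out-of-order
Step 3: SEND seq=5026 -> in-order
Step 4: SEND seq=200 -> in-order
Step 5: SEND seq=5026 -> out-of-order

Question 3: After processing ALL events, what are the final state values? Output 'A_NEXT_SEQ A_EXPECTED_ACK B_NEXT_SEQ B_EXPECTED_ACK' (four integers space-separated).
After event 0: A_seq=5026 A_ack=200 B_seq=200 B_ack=5026
After event 1: A_seq=5040 A_ack=200 B_seq=200 B_ack=5026
After event 2: A_seq=5132 A_ack=200 B_seq=200 B_ack=5026
After event 3: A_seq=5132 A_ack=200 B_seq=200 B_ack=5132
After event 4: A_seq=5132 A_ack=318 B_seq=318 B_ack=5132
After event 5: A_seq=5132 A_ack=318 B_seq=318 B_ack=5132

Answer: 5132 318 318 5132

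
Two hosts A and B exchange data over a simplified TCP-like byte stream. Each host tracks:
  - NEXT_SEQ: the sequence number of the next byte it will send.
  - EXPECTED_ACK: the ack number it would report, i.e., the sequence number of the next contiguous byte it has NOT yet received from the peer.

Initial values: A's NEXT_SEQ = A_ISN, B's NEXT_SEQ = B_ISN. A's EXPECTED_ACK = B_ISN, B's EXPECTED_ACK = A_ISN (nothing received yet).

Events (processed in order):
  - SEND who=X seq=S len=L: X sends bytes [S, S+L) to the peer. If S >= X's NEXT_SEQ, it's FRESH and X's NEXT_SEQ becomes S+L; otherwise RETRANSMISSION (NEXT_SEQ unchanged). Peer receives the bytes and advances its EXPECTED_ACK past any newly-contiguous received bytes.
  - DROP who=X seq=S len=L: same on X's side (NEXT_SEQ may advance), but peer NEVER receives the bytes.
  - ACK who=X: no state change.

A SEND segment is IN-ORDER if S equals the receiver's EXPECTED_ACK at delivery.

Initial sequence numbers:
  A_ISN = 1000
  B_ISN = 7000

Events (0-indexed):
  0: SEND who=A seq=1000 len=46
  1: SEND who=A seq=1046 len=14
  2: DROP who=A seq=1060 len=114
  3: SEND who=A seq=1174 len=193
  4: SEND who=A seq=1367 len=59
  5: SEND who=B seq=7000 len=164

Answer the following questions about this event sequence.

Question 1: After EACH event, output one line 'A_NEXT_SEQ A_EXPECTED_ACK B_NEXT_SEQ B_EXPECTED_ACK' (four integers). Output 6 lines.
1046 7000 7000 1046
1060 7000 7000 1060
1174 7000 7000 1060
1367 7000 7000 1060
1426 7000 7000 1060
1426 7164 7164 1060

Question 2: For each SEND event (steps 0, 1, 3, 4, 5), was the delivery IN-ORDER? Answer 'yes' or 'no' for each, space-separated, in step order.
Answer: yes yes no no yes

Derivation:
Step 0: SEND seq=1000 -> in-order
Step 1: SEND seq=1046 -> in-order
Step 3: SEND seq=1174 -> out-of-order
Step 4: SEND seq=1367 -> out-of-order
Step 5: SEND seq=7000 -> in-order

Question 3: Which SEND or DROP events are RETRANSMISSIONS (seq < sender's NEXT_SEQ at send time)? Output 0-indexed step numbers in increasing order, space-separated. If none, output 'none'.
Answer: none

Derivation:
Step 0: SEND seq=1000 -> fresh
Step 1: SEND seq=1046 -> fresh
Step 2: DROP seq=1060 -> fresh
Step 3: SEND seq=1174 -> fresh
Step 4: SEND seq=1367 -> fresh
Step 5: SEND seq=7000 -> fresh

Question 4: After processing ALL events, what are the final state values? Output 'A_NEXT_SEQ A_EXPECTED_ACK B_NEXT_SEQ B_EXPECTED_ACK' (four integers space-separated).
After event 0: A_seq=1046 A_ack=7000 B_seq=7000 B_ack=1046
After event 1: A_seq=1060 A_ack=7000 B_seq=7000 B_ack=1060
After event 2: A_seq=1174 A_ack=7000 B_seq=7000 B_ack=1060
After event 3: A_seq=1367 A_ack=7000 B_seq=7000 B_ack=1060
After event 4: A_seq=1426 A_ack=7000 B_seq=7000 B_ack=1060
After event 5: A_seq=1426 A_ack=7164 B_seq=7164 B_ack=1060

Answer: 1426 7164 7164 1060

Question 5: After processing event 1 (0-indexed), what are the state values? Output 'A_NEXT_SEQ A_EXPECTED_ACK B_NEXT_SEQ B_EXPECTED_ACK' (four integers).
After event 0: A_seq=1046 A_ack=7000 B_seq=7000 B_ack=1046
After event 1: A_seq=1060 A_ack=7000 B_seq=7000 B_ack=1060

1060 7000 7000 1060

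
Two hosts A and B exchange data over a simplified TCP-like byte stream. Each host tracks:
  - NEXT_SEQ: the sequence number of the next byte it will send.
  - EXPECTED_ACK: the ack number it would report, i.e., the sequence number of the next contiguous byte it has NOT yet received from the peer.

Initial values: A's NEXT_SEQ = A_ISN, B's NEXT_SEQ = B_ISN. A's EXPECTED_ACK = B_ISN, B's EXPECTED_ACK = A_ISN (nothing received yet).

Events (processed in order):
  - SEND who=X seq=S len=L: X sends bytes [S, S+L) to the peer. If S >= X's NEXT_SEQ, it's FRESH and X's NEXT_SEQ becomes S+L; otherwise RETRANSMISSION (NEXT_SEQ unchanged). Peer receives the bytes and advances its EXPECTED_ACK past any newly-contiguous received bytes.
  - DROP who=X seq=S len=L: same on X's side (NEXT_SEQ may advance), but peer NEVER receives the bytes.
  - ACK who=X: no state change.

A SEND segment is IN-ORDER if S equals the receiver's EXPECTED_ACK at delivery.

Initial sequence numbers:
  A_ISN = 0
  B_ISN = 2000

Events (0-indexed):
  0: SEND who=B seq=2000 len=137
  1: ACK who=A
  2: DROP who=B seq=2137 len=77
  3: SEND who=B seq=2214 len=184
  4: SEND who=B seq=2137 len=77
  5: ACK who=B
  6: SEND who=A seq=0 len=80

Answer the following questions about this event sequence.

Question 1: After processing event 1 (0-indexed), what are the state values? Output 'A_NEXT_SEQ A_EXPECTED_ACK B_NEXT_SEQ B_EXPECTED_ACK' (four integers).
After event 0: A_seq=0 A_ack=2137 B_seq=2137 B_ack=0
After event 1: A_seq=0 A_ack=2137 B_seq=2137 B_ack=0

0 2137 2137 0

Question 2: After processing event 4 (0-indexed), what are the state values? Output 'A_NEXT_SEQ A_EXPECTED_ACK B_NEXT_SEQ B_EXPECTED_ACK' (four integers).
After event 0: A_seq=0 A_ack=2137 B_seq=2137 B_ack=0
After event 1: A_seq=0 A_ack=2137 B_seq=2137 B_ack=0
After event 2: A_seq=0 A_ack=2137 B_seq=2214 B_ack=0
After event 3: A_seq=0 A_ack=2137 B_seq=2398 B_ack=0
After event 4: A_seq=0 A_ack=2398 B_seq=2398 B_ack=0

0 2398 2398 0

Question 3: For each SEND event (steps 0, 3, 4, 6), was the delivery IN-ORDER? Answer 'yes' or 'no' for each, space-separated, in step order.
Answer: yes no yes yes

Derivation:
Step 0: SEND seq=2000 -> in-order
Step 3: SEND seq=2214 -> out-of-order
Step 4: SEND seq=2137 -> in-order
Step 6: SEND seq=0 -> in-order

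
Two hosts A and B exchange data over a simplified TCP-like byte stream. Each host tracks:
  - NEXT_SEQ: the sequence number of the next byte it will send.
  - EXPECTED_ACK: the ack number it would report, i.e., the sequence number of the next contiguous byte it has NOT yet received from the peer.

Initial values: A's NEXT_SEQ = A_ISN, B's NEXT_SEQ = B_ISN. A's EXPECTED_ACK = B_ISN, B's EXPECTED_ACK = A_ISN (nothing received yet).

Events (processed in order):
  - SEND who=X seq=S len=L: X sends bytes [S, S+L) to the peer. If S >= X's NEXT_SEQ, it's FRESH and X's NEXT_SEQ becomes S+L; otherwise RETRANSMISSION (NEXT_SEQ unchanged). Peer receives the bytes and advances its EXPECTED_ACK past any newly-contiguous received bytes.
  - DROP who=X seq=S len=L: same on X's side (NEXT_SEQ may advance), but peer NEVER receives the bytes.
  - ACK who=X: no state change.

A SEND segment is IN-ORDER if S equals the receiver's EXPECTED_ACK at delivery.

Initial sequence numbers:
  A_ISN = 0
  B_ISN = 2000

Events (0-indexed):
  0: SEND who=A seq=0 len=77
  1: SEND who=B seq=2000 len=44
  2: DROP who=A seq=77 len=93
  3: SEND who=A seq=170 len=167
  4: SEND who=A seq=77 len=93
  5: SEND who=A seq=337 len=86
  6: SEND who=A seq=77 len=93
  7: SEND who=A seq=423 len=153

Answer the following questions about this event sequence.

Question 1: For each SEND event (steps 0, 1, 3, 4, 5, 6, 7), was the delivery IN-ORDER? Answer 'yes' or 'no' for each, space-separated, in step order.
Step 0: SEND seq=0 -> in-order
Step 1: SEND seq=2000 -> in-order
Step 3: SEND seq=170 -> out-of-order
Step 4: SEND seq=77 -> in-order
Step 5: SEND seq=337 -> in-order
Step 6: SEND seq=77 -> out-of-order
Step 7: SEND seq=423 -> in-order

Answer: yes yes no yes yes no yes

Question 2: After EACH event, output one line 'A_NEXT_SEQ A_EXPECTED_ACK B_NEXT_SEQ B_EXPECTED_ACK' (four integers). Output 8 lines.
77 2000 2000 77
77 2044 2044 77
170 2044 2044 77
337 2044 2044 77
337 2044 2044 337
423 2044 2044 423
423 2044 2044 423
576 2044 2044 576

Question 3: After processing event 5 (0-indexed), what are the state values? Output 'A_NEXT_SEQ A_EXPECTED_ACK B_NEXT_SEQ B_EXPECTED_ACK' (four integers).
After event 0: A_seq=77 A_ack=2000 B_seq=2000 B_ack=77
After event 1: A_seq=77 A_ack=2044 B_seq=2044 B_ack=77
After event 2: A_seq=170 A_ack=2044 B_seq=2044 B_ack=77
After event 3: A_seq=337 A_ack=2044 B_seq=2044 B_ack=77
After event 4: A_seq=337 A_ack=2044 B_seq=2044 B_ack=337
After event 5: A_seq=423 A_ack=2044 B_seq=2044 B_ack=423

423 2044 2044 423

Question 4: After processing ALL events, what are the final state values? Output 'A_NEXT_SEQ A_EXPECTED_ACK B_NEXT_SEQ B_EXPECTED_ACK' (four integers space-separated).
After event 0: A_seq=77 A_ack=2000 B_seq=2000 B_ack=77
After event 1: A_seq=77 A_ack=2044 B_seq=2044 B_ack=77
After event 2: A_seq=170 A_ack=2044 B_seq=2044 B_ack=77
After event 3: A_seq=337 A_ack=2044 B_seq=2044 B_ack=77
After event 4: A_seq=337 A_ack=2044 B_seq=2044 B_ack=337
After event 5: A_seq=423 A_ack=2044 B_seq=2044 B_ack=423
After event 6: A_seq=423 A_ack=2044 B_seq=2044 B_ack=423
After event 7: A_seq=576 A_ack=2044 B_seq=2044 B_ack=576

Answer: 576 2044 2044 576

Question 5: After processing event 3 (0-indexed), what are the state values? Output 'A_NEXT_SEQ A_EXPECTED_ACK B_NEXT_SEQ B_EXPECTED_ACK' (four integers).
After event 0: A_seq=77 A_ack=2000 B_seq=2000 B_ack=77
After event 1: A_seq=77 A_ack=2044 B_seq=2044 B_ack=77
After event 2: A_seq=170 A_ack=2044 B_seq=2044 B_ack=77
After event 3: A_seq=337 A_ack=2044 B_seq=2044 B_ack=77

337 2044 2044 77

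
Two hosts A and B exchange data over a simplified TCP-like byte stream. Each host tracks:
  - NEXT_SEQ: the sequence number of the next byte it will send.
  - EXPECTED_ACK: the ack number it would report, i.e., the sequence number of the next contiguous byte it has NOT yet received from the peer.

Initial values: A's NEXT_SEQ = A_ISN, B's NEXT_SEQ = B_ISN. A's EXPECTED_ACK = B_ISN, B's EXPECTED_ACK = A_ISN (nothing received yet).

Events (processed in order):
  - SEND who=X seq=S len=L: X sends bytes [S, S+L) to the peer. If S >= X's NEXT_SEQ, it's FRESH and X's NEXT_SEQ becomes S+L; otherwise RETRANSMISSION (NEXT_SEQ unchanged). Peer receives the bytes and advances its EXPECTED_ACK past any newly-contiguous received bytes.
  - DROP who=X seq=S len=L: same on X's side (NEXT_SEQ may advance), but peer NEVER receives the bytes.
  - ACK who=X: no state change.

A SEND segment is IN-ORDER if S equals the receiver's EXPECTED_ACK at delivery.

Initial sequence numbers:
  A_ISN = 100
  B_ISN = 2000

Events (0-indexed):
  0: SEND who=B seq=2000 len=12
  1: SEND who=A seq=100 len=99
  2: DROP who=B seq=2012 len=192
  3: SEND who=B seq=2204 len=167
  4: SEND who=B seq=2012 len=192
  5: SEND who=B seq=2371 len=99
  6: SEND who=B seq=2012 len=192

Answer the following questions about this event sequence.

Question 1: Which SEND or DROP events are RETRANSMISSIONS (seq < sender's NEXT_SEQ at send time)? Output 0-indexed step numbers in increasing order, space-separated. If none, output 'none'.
Step 0: SEND seq=2000 -> fresh
Step 1: SEND seq=100 -> fresh
Step 2: DROP seq=2012 -> fresh
Step 3: SEND seq=2204 -> fresh
Step 4: SEND seq=2012 -> retransmit
Step 5: SEND seq=2371 -> fresh
Step 6: SEND seq=2012 -> retransmit

Answer: 4 6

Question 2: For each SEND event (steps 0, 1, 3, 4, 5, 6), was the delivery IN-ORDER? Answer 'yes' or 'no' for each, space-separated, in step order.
Step 0: SEND seq=2000 -> in-order
Step 1: SEND seq=100 -> in-order
Step 3: SEND seq=2204 -> out-of-order
Step 4: SEND seq=2012 -> in-order
Step 5: SEND seq=2371 -> in-order
Step 6: SEND seq=2012 -> out-of-order

Answer: yes yes no yes yes no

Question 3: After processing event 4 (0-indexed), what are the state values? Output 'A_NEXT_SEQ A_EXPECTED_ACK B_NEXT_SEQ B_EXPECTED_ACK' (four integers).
After event 0: A_seq=100 A_ack=2012 B_seq=2012 B_ack=100
After event 1: A_seq=199 A_ack=2012 B_seq=2012 B_ack=199
After event 2: A_seq=199 A_ack=2012 B_seq=2204 B_ack=199
After event 3: A_seq=199 A_ack=2012 B_seq=2371 B_ack=199
After event 4: A_seq=199 A_ack=2371 B_seq=2371 B_ack=199

199 2371 2371 199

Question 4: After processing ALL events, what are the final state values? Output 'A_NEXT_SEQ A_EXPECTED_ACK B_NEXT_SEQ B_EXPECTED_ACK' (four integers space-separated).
Answer: 199 2470 2470 199

Derivation:
After event 0: A_seq=100 A_ack=2012 B_seq=2012 B_ack=100
After event 1: A_seq=199 A_ack=2012 B_seq=2012 B_ack=199
After event 2: A_seq=199 A_ack=2012 B_seq=2204 B_ack=199
After event 3: A_seq=199 A_ack=2012 B_seq=2371 B_ack=199
After event 4: A_seq=199 A_ack=2371 B_seq=2371 B_ack=199
After event 5: A_seq=199 A_ack=2470 B_seq=2470 B_ack=199
After event 6: A_seq=199 A_ack=2470 B_seq=2470 B_ack=199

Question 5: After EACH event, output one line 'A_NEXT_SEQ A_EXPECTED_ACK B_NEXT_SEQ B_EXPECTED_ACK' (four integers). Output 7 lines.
100 2012 2012 100
199 2012 2012 199
199 2012 2204 199
199 2012 2371 199
199 2371 2371 199
199 2470 2470 199
199 2470 2470 199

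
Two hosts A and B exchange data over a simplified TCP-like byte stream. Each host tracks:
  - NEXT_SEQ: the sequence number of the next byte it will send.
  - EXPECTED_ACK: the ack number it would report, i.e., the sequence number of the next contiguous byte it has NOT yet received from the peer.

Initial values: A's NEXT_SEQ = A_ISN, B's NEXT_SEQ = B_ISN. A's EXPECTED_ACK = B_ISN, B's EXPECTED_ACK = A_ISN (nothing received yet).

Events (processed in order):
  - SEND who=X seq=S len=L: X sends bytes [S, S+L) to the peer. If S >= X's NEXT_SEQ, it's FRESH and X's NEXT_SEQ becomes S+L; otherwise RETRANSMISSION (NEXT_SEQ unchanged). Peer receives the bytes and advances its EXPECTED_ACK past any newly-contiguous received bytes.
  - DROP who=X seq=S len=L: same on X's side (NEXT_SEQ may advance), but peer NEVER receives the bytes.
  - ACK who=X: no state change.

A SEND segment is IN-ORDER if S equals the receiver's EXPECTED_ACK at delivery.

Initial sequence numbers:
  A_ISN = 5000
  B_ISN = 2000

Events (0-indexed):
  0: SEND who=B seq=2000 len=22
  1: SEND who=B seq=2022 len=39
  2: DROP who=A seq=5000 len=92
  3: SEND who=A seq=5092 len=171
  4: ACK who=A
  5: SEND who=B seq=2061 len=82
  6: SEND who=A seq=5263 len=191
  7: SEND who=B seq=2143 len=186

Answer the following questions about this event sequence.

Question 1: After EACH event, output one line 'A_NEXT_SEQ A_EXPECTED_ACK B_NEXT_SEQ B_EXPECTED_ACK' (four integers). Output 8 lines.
5000 2022 2022 5000
5000 2061 2061 5000
5092 2061 2061 5000
5263 2061 2061 5000
5263 2061 2061 5000
5263 2143 2143 5000
5454 2143 2143 5000
5454 2329 2329 5000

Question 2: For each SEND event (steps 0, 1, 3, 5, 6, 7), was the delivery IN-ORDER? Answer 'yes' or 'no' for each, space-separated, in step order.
Step 0: SEND seq=2000 -> in-order
Step 1: SEND seq=2022 -> in-order
Step 3: SEND seq=5092 -> out-of-order
Step 5: SEND seq=2061 -> in-order
Step 6: SEND seq=5263 -> out-of-order
Step 7: SEND seq=2143 -> in-order

Answer: yes yes no yes no yes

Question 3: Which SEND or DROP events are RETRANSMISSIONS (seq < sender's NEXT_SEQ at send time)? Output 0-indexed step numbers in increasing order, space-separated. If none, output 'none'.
Step 0: SEND seq=2000 -> fresh
Step 1: SEND seq=2022 -> fresh
Step 2: DROP seq=5000 -> fresh
Step 3: SEND seq=5092 -> fresh
Step 5: SEND seq=2061 -> fresh
Step 6: SEND seq=5263 -> fresh
Step 7: SEND seq=2143 -> fresh

Answer: none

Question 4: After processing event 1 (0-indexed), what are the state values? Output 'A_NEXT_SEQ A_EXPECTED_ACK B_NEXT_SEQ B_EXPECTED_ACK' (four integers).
After event 0: A_seq=5000 A_ack=2022 B_seq=2022 B_ack=5000
After event 1: A_seq=5000 A_ack=2061 B_seq=2061 B_ack=5000

5000 2061 2061 5000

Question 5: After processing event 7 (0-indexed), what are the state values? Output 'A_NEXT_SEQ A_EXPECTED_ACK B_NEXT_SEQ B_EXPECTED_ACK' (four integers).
After event 0: A_seq=5000 A_ack=2022 B_seq=2022 B_ack=5000
After event 1: A_seq=5000 A_ack=2061 B_seq=2061 B_ack=5000
After event 2: A_seq=5092 A_ack=2061 B_seq=2061 B_ack=5000
After event 3: A_seq=5263 A_ack=2061 B_seq=2061 B_ack=5000
After event 4: A_seq=5263 A_ack=2061 B_seq=2061 B_ack=5000
After event 5: A_seq=5263 A_ack=2143 B_seq=2143 B_ack=5000
After event 6: A_seq=5454 A_ack=2143 B_seq=2143 B_ack=5000
After event 7: A_seq=5454 A_ack=2329 B_seq=2329 B_ack=5000

5454 2329 2329 5000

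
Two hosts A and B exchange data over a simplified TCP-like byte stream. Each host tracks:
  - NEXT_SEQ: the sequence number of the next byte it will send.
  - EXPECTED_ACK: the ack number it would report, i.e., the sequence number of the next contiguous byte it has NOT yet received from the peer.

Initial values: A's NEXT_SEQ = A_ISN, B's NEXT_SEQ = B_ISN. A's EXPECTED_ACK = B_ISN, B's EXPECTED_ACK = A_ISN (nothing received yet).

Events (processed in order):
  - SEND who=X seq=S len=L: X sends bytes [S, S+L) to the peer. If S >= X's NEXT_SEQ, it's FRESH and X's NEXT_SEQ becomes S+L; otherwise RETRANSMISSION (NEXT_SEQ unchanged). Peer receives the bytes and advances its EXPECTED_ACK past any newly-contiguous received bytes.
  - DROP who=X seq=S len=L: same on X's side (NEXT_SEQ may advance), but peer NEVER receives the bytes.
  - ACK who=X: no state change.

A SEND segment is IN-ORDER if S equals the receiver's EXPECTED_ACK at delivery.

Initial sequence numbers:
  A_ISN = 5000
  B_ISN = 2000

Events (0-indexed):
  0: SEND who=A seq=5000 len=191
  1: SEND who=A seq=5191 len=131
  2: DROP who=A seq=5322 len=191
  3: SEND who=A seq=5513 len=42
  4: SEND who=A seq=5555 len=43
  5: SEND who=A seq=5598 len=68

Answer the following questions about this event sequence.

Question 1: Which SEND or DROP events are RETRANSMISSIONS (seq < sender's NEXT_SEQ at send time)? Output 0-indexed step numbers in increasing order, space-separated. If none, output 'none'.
Answer: none

Derivation:
Step 0: SEND seq=5000 -> fresh
Step 1: SEND seq=5191 -> fresh
Step 2: DROP seq=5322 -> fresh
Step 3: SEND seq=5513 -> fresh
Step 4: SEND seq=5555 -> fresh
Step 5: SEND seq=5598 -> fresh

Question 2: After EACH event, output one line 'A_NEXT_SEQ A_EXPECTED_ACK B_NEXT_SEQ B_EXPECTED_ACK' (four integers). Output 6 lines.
5191 2000 2000 5191
5322 2000 2000 5322
5513 2000 2000 5322
5555 2000 2000 5322
5598 2000 2000 5322
5666 2000 2000 5322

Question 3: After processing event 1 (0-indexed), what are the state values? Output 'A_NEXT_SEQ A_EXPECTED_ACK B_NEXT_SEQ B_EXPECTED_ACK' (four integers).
After event 0: A_seq=5191 A_ack=2000 B_seq=2000 B_ack=5191
After event 1: A_seq=5322 A_ack=2000 B_seq=2000 B_ack=5322

5322 2000 2000 5322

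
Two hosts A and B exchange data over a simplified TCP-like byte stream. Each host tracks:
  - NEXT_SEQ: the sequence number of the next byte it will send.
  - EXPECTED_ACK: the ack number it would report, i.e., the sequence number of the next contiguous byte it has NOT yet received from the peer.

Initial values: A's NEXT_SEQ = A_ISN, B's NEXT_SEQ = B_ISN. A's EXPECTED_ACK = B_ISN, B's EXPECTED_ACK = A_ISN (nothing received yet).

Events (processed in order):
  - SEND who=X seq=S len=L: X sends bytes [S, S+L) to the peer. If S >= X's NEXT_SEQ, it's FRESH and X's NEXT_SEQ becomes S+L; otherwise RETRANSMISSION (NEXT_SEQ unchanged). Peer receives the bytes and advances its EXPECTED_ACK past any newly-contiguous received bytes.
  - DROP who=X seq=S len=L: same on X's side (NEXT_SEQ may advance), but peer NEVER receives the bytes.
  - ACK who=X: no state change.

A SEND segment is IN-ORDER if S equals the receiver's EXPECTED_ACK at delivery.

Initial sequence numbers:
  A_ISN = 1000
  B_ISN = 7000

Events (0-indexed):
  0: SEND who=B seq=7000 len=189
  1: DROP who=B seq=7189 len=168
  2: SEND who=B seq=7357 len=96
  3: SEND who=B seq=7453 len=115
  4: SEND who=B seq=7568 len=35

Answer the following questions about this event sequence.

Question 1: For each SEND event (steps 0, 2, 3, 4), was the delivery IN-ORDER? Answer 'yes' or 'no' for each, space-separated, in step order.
Step 0: SEND seq=7000 -> in-order
Step 2: SEND seq=7357 -> out-of-order
Step 3: SEND seq=7453 -> out-of-order
Step 4: SEND seq=7568 -> out-of-order

Answer: yes no no no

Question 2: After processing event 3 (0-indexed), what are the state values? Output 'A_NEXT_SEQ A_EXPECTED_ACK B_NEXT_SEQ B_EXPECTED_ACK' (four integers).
After event 0: A_seq=1000 A_ack=7189 B_seq=7189 B_ack=1000
After event 1: A_seq=1000 A_ack=7189 B_seq=7357 B_ack=1000
After event 2: A_seq=1000 A_ack=7189 B_seq=7453 B_ack=1000
After event 3: A_seq=1000 A_ack=7189 B_seq=7568 B_ack=1000

1000 7189 7568 1000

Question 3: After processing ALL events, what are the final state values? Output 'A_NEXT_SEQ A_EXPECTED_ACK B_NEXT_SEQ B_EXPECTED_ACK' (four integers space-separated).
Answer: 1000 7189 7603 1000

Derivation:
After event 0: A_seq=1000 A_ack=7189 B_seq=7189 B_ack=1000
After event 1: A_seq=1000 A_ack=7189 B_seq=7357 B_ack=1000
After event 2: A_seq=1000 A_ack=7189 B_seq=7453 B_ack=1000
After event 3: A_seq=1000 A_ack=7189 B_seq=7568 B_ack=1000
After event 4: A_seq=1000 A_ack=7189 B_seq=7603 B_ack=1000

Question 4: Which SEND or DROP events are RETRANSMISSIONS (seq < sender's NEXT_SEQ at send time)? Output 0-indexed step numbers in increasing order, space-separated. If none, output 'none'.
Answer: none

Derivation:
Step 0: SEND seq=7000 -> fresh
Step 1: DROP seq=7189 -> fresh
Step 2: SEND seq=7357 -> fresh
Step 3: SEND seq=7453 -> fresh
Step 4: SEND seq=7568 -> fresh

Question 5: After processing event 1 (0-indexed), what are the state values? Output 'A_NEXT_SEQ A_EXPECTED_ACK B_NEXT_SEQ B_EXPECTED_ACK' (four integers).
After event 0: A_seq=1000 A_ack=7189 B_seq=7189 B_ack=1000
After event 1: A_seq=1000 A_ack=7189 B_seq=7357 B_ack=1000

1000 7189 7357 1000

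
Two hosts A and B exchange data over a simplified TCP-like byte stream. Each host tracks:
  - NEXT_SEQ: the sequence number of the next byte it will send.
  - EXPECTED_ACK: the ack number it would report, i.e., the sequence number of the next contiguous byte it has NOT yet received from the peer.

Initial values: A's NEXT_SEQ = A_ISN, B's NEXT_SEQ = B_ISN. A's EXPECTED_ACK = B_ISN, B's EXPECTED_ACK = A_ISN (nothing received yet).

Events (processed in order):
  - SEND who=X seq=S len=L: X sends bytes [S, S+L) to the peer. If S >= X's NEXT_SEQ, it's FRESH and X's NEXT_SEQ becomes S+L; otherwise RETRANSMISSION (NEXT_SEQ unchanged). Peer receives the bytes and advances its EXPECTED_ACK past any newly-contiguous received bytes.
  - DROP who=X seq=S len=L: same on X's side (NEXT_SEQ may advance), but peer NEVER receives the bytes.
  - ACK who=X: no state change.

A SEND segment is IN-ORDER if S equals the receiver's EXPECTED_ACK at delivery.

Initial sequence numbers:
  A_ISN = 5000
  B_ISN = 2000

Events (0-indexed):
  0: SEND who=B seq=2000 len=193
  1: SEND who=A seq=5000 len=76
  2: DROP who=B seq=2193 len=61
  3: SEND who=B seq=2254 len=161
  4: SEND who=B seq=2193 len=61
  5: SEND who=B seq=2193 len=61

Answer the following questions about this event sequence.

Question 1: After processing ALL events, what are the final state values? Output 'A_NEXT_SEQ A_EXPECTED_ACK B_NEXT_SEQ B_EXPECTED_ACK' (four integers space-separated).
After event 0: A_seq=5000 A_ack=2193 B_seq=2193 B_ack=5000
After event 1: A_seq=5076 A_ack=2193 B_seq=2193 B_ack=5076
After event 2: A_seq=5076 A_ack=2193 B_seq=2254 B_ack=5076
After event 3: A_seq=5076 A_ack=2193 B_seq=2415 B_ack=5076
After event 4: A_seq=5076 A_ack=2415 B_seq=2415 B_ack=5076
After event 5: A_seq=5076 A_ack=2415 B_seq=2415 B_ack=5076

Answer: 5076 2415 2415 5076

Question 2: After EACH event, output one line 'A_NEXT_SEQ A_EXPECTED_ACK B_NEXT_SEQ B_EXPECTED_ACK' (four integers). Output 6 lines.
5000 2193 2193 5000
5076 2193 2193 5076
5076 2193 2254 5076
5076 2193 2415 5076
5076 2415 2415 5076
5076 2415 2415 5076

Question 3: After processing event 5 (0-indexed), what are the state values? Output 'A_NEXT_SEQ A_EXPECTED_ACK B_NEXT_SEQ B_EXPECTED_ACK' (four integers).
After event 0: A_seq=5000 A_ack=2193 B_seq=2193 B_ack=5000
After event 1: A_seq=5076 A_ack=2193 B_seq=2193 B_ack=5076
After event 2: A_seq=5076 A_ack=2193 B_seq=2254 B_ack=5076
After event 3: A_seq=5076 A_ack=2193 B_seq=2415 B_ack=5076
After event 4: A_seq=5076 A_ack=2415 B_seq=2415 B_ack=5076
After event 5: A_seq=5076 A_ack=2415 B_seq=2415 B_ack=5076

5076 2415 2415 5076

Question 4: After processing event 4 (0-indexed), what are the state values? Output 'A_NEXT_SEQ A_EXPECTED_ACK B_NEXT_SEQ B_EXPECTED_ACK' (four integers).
After event 0: A_seq=5000 A_ack=2193 B_seq=2193 B_ack=5000
After event 1: A_seq=5076 A_ack=2193 B_seq=2193 B_ack=5076
After event 2: A_seq=5076 A_ack=2193 B_seq=2254 B_ack=5076
After event 3: A_seq=5076 A_ack=2193 B_seq=2415 B_ack=5076
After event 4: A_seq=5076 A_ack=2415 B_seq=2415 B_ack=5076

5076 2415 2415 5076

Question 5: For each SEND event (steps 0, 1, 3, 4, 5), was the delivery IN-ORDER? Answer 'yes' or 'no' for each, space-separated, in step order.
Step 0: SEND seq=2000 -> in-order
Step 1: SEND seq=5000 -> in-order
Step 3: SEND seq=2254 -> out-of-order
Step 4: SEND seq=2193 -> in-order
Step 5: SEND seq=2193 -> out-of-order

Answer: yes yes no yes no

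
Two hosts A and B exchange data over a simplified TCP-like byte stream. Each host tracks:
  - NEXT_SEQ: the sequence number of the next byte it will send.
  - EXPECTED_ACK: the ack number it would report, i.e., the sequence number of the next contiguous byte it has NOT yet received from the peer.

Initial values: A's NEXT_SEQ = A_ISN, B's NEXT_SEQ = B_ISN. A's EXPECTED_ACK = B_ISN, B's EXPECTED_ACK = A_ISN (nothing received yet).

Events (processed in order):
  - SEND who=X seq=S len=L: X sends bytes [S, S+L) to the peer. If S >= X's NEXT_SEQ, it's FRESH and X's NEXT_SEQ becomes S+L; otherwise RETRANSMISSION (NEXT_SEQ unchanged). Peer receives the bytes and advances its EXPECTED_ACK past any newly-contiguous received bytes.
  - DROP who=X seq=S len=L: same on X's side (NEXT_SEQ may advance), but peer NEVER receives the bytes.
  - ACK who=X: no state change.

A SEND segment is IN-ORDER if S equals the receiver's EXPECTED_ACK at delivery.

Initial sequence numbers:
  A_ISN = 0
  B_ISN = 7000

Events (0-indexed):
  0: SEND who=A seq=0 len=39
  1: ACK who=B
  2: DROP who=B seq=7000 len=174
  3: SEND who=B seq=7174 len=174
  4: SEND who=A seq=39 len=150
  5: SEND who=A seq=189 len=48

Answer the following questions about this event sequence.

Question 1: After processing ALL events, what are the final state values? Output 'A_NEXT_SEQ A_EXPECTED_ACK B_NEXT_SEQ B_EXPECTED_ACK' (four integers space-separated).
After event 0: A_seq=39 A_ack=7000 B_seq=7000 B_ack=39
After event 1: A_seq=39 A_ack=7000 B_seq=7000 B_ack=39
After event 2: A_seq=39 A_ack=7000 B_seq=7174 B_ack=39
After event 3: A_seq=39 A_ack=7000 B_seq=7348 B_ack=39
After event 4: A_seq=189 A_ack=7000 B_seq=7348 B_ack=189
After event 5: A_seq=237 A_ack=7000 B_seq=7348 B_ack=237

Answer: 237 7000 7348 237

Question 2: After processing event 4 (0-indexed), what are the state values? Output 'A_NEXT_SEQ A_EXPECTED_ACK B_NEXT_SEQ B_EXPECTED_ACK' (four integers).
After event 0: A_seq=39 A_ack=7000 B_seq=7000 B_ack=39
After event 1: A_seq=39 A_ack=7000 B_seq=7000 B_ack=39
After event 2: A_seq=39 A_ack=7000 B_seq=7174 B_ack=39
After event 3: A_seq=39 A_ack=7000 B_seq=7348 B_ack=39
After event 4: A_seq=189 A_ack=7000 B_seq=7348 B_ack=189

189 7000 7348 189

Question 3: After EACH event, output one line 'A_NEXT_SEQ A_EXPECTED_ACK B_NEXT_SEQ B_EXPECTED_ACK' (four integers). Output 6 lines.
39 7000 7000 39
39 7000 7000 39
39 7000 7174 39
39 7000 7348 39
189 7000 7348 189
237 7000 7348 237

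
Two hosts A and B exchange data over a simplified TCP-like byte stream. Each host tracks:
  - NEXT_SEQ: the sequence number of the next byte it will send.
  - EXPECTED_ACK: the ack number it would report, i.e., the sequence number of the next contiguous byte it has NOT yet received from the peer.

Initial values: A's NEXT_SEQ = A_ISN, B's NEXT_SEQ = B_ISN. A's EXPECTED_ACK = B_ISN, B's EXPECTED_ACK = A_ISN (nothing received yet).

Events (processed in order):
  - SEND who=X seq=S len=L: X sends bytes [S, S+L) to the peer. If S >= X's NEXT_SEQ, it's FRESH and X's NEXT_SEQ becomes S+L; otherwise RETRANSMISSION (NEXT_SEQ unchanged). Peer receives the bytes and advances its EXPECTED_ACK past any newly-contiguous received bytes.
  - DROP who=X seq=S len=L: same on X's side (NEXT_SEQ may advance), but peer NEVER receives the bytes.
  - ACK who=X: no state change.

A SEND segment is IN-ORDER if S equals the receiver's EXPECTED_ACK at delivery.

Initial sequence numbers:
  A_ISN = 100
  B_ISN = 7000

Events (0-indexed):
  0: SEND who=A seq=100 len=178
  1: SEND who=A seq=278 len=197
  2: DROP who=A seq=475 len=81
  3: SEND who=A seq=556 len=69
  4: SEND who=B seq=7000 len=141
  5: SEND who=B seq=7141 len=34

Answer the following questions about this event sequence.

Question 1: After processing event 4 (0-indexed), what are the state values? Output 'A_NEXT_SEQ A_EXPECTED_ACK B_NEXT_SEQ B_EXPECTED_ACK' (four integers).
After event 0: A_seq=278 A_ack=7000 B_seq=7000 B_ack=278
After event 1: A_seq=475 A_ack=7000 B_seq=7000 B_ack=475
After event 2: A_seq=556 A_ack=7000 B_seq=7000 B_ack=475
After event 3: A_seq=625 A_ack=7000 B_seq=7000 B_ack=475
After event 4: A_seq=625 A_ack=7141 B_seq=7141 B_ack=475

625 7141 7141 475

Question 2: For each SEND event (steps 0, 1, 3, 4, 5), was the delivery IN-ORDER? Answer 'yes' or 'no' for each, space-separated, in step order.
Answer: yes yes no yes yes

Derivation:
Step 0: SEND seq=100 -> in-order
Step 1: SEND seq=278 -> in-order
Step 3: SEND seq=556 -> out-of-order
Step 4: SEND seq=7000 -> in-order
Step 5: SEND seq=7141 -> in-order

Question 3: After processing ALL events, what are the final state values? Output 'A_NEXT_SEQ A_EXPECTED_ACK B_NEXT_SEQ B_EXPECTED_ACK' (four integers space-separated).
Answer: 625 7175 7175 475

Derivation:
After event 0: A_seq=278 A_ack=7000 B_seq=7000 B_ack=278
After event 1: A_seq=475 A_ack=7000 B_seq=7000 B_ack=475
After event 2: A_seq=556 A_ack=7000 B_seq=7000 B_ack=475
After event 3: A_seq=625 A_ack=7000 B_seq=7000 B_ack=475
After event 4: A_seq=625 A_ack=7141 B_seq=7141 B_ack=475
After event 5: A_seq=625 A_ack=7175 B_seq=7175 B_ack=475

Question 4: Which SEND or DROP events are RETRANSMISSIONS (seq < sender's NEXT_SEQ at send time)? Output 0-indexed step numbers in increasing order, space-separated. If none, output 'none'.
Step 0: SEND seq=100 -> fresh
Step 1: SEND seq=278 -> fresh
Step 2: DROP seq=475 -> fresh
Step 3: SEND seq=556 -> fresh
Step 4: SEND seq=7000 -> fresh
Step 5: SEND seq=7141 -> fresh

Answer: none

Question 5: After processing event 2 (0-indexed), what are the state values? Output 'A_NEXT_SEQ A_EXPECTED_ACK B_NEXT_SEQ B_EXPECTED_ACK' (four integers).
After event 0: A_seq=278 A_ack=7000 B_seq=7000 B_ack=278
After event 1: A_seq=475 A_ack=7000 B_seq=7000 B_ack=475
After event 2: A_seq=556 A_ack=7000 B_seq=7000 B_ack=475

556 7000 7000 475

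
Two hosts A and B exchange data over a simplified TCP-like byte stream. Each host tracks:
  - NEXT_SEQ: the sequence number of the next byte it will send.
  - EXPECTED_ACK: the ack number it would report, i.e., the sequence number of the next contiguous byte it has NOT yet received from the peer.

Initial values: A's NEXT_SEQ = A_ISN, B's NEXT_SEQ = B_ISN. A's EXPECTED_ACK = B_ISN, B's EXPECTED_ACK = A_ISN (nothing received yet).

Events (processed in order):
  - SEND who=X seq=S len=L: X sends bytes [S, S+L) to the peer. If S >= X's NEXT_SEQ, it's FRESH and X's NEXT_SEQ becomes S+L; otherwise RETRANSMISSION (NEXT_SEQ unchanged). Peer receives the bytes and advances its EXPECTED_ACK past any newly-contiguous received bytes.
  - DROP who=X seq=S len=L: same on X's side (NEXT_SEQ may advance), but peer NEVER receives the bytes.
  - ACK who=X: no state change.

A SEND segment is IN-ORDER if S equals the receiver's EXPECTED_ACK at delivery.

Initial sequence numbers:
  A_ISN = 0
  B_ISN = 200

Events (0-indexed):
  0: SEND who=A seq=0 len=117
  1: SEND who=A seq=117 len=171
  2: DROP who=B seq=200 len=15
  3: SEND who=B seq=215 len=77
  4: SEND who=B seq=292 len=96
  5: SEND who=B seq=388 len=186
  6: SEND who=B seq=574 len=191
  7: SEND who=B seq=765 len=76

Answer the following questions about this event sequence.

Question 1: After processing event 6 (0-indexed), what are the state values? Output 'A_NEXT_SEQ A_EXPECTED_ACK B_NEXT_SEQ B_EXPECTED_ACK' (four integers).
After event 0: A_seq=117 A_ack=200 B_seq=200 B_ack=117
After event 1: A_seq=288 A_ack=200 B_seq=200 B_ack=288
After event 2: A_seq=288 A_ack=200 B_seq=215 B_ack=288
After event 3: A_seq=288 A_ack=200 B_seq=292 B_ack=288
After event 4: A_seq=288 A_ack=200 B_seq=388 B_ack=288
After event 5: A_seq=288 A_ack=200 B_seq=574 B_ack=288
After event 6: A_seq=288 A_ack=200 B_seq=765 B_ack=288

288 200 765 288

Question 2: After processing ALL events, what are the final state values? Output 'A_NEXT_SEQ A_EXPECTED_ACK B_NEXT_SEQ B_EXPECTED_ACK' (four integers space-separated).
Answer: 288 200 841 288

Derivation:
After event 0: A_seq=117 A_ack=200 B_seq=200 B_ack=117
After event 1: A_seq=288 A_ack=200 B_seq=200 B_ack=288
After event 2: A_seq=288 A_ack=200 B_seq=215 B_ack=288
After event 3: A_seq=288 A_ack=200 B_seq=292 B_ack=288
After event 4: A_seq=288 A_ack=200 B_seq=388 B_ack=288
After event 5: A_seq=288 A_ack=200 B_seq=574 B_ack=288
After event 6: A_seq=288 A_ack=200 B_seq=765 B_ack=288
After event 7: A_seq=288 A_ack=200 B_seq=841 B_ack=288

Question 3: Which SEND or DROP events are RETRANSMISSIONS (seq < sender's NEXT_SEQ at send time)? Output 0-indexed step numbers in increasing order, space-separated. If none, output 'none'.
Step 0: SEND seq=0 -> fresh
Step 1: SEND seq=117 -> fresh
Step 2: DROP seq=200 -> fresh
Step 3: SEND seq=215 -> fresh
Step 4: SEND seq=292 -> fresh
Step 5: SEND seq=388 -> fresh
Step 6: SEND seq=574 -> fresh
Step 7: SEND seq=765 -> fresh

Answer: none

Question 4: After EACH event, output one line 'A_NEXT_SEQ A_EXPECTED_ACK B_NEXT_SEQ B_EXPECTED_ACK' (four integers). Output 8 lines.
117 200 200 117
288 200 200 288
288 200 215 288
288 200 292 288
288 200 388 288
288 200 574 288
288 200 765 288
288 200 841 288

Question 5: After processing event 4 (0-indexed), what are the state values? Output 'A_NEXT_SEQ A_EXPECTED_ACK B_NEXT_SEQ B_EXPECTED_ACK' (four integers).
After event 0: A_seq=117 A_ack=200 B_seq=200 B_ack=117
After event 1: A_seq=288 A_ack=200 B_seq=200 B_ack=288
After event 2: A_seq=288 A_ack=200 B_seq=215 B_ack=288
After event 3: A_seq=288 A_ack=200 B_seq=292 B_ack=288
After event 4: A_seq=288 A_ack=200 B_seq=388 B_ack=288

288 200 388 288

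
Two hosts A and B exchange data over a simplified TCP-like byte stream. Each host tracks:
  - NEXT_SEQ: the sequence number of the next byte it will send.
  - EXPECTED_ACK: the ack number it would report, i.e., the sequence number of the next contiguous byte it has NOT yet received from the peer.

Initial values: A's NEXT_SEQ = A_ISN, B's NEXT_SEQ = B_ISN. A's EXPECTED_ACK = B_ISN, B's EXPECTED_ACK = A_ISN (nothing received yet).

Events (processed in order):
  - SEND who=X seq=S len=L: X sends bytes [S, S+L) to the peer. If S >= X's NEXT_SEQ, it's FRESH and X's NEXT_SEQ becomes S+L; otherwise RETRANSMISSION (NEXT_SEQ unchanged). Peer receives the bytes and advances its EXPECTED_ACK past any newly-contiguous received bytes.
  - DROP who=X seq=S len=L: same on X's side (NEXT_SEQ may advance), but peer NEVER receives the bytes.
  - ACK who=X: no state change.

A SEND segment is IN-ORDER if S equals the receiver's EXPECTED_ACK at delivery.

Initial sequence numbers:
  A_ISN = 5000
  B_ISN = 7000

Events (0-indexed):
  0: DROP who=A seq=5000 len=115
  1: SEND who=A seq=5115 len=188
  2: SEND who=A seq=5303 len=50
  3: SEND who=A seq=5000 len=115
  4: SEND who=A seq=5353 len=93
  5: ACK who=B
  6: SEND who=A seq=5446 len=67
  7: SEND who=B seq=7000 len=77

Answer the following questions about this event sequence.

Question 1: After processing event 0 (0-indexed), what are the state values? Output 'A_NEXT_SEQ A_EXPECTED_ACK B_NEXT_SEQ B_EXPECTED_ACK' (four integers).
After event 0: A_seq=5115 A_ack=7000 B_seq=7000 B_ack=5000

5115 7000 7000 5000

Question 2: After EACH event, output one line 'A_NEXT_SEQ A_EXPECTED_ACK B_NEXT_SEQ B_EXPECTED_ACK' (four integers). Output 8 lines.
5115 7000 7000 5000
5303 7000 7000 5000
5353 7000 7000 5000
5353 7000 7000 5353
5446 7000 7000 5446
5446 7000 7000 5446
5513 7000 7000 5513
5513 7077 7077 5513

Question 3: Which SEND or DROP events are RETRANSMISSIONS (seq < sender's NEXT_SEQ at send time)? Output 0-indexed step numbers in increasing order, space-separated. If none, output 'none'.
Answer: 3

Derivation:
Step 0: DROP seq=5000 -> fresh
Step 1: SEND seq=5115 -> fresh
Step 2: SEND seq=5303 -> fresh
Step 3: SEND seq=5000 -> retransmit
Step 4: SEND seq=5353 -> fresh
Step 6: SEND seq=5446 -> fresh
Step 7: SEND seq=7000 -> fresh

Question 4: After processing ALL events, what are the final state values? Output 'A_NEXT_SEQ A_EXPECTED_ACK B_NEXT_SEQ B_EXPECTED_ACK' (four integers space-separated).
After event 0: A_seq=5115 A_ack=7000 B_seq=7000 B_ack=5000
After event 1: A_seq=5303 A_ack=7000 B_seq=7000 B_ack=5000
After event 2: A_seq=5353 A_ack=7000 B_seq=7000 B_ack=5000
After event 3: A_seq=5353 A_ack=7000 B_seq=7000 B_ack=5353
After event 4: A_seq=5446 A_ack=7000 B_seq=7000 B_ack=5446
After event 5: A_seq=5446 A_ack=7000 B_seq=7000 B_ack=5446
After event 6: A_seq=5513 A_ack=7000 B_seq=7000 B_ack=5513
After event 7: A_seq=5513 A_ack=7077 B_seq=7077 B_ack=5513

Answer: 5513 7077 7077 5513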